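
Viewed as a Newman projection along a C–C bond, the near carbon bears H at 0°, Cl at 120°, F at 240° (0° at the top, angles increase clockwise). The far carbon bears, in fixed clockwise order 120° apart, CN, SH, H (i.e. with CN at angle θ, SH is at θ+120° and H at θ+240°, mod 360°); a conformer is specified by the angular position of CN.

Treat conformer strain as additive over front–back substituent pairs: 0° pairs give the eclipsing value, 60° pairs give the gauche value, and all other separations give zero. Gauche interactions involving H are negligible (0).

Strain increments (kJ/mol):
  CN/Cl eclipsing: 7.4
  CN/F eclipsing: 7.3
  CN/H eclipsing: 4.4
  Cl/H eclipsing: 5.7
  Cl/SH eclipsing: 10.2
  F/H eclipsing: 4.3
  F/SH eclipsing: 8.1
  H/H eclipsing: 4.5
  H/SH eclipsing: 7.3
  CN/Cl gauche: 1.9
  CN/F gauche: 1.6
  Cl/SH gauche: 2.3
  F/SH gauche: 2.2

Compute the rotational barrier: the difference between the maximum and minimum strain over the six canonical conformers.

16.4 kJ/mol

CN at 0° is eclipsed. H at 0° is eclipsed with CN at 0° (4.4); Cl at 120° is eclipsed with SH at 120° (10.2); F at 240° is eclipsed with H at 240° (4.3). Total 18.9 kJ/mol.
CN at 60° is staggered. Cl at 120° is gauche with CN at 60° (1.9); Cl at 120° is gauche with SH at 180° (2.3); F at 240° is gauche with SH at 180° (2.2). Total 6.4 kJ/mol.
CN at 120° is eclipsed. H at 0° is eclipsed with H at 0° (4.5); Cl at 120° is eclipsed with CN at 120° (7.4); F at 240° is eclipsed with SH at 240° (8.1). Total 20.0 kJ/mol.
CN at 180° is staggered. Cl at 120° is gauche with CN at 180° (1.9); F at 240° is gauche with CN at 180° (1.6); F at 240° is gauche with SH at 300° (2.2). Total 5.7 kJ/mol.
CN at 240° is eclipsed. H at 0° is eclipsed with SH at 0° (7.3); Cl at 120° is eclipsed with H at 120° (5.7); F at 240° is eclipsed with CN at 240° (7.3). Total 20.3 kJ/mol.
CN at 300° is staggered. Cl at 120° is gauche with SH at 60° (2.3); F at 240° is gauche with CN at 300° (1.6). Total 3.9 kJ/mol.
Max at 240° (20.3 kJ/mol), min at 300° (3.9 kJ/mol); barrier = 16.4 kJ/mol.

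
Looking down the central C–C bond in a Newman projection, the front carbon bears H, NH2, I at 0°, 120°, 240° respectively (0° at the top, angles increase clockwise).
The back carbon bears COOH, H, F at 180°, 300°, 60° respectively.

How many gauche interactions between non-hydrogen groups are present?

3

Non-H gauche pairs: NH2(120°)/COOH(180°); NH2(120°)/F(60°); I(240°)/COOH(180°) — 3 interactions.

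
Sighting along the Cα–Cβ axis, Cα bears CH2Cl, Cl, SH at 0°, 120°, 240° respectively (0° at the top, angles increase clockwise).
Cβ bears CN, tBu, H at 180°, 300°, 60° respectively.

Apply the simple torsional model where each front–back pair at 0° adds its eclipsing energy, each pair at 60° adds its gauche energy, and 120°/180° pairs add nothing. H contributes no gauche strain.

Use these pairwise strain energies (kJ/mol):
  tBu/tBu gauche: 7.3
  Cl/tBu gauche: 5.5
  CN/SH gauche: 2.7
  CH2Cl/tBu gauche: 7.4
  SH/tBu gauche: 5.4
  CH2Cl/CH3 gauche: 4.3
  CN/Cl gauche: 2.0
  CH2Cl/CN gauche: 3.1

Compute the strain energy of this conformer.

17.5 kJ/mol

This conformer is staggered. CH2Cl at 0° is gauche with tBu at 300° (7.4); Cl at 120° is gauche with CN at 180° (2.0); SH at 240° is gauche with CN at 180° (2.7); SH at 240° is gauche with tBu at 300° (5.4). Total 17.5 kJ/mol.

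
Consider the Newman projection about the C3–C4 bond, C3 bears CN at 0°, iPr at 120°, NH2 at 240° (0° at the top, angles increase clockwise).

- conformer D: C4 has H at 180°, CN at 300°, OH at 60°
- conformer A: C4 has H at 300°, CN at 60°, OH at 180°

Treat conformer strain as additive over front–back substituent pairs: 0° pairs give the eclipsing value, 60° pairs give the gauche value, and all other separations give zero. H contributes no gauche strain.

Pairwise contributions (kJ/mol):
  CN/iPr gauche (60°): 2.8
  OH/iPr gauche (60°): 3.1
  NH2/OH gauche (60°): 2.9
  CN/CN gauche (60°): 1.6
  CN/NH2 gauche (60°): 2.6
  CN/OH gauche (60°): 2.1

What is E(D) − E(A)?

-1.0 kJ/mol

D is staggered. CN at 0° is gauche with CN at 300° (1.6); CN at 0° is gauche with OH at 60° (2.1); iPr at 120° is gauche with OH at 60° (3.1); NH2 at 240° is gauche with CN at 300° (2.6). Total 9.4 kJ/mol.
A is staggered. CN at 0° is gauche with CN at 60° (1.6); iPr at 120° is gauche with CN at 60° (2.8); iPr at 120° is gauche with OH at 180° (3.1); NH2 at 240° is gauche with OH at 180° (2.9). Total 10.4 kJ/mol.
E(D) − E(A) = 9.4 − 10.4 = -1.0 kJ/mol.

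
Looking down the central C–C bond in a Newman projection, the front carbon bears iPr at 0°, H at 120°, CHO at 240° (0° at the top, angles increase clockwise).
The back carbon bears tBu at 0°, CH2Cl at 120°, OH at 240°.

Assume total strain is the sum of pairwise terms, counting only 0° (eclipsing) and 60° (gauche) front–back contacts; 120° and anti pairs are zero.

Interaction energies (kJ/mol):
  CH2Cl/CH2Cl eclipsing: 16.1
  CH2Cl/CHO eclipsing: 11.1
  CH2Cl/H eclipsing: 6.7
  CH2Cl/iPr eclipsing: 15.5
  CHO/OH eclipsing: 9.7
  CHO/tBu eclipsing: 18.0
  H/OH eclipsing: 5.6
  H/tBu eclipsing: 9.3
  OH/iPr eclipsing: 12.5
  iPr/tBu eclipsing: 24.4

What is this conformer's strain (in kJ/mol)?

This conformer is eclipsed. iPr at 0° is eclipsed with tBu at 0° (24.4); H at 120° is eclipsed with CH2Cl at 120° (6.7); CHO at 240° is eclipsed with OH at 240° (9.7). Total 40.8 kJ/mol.

40.8 kJ/mol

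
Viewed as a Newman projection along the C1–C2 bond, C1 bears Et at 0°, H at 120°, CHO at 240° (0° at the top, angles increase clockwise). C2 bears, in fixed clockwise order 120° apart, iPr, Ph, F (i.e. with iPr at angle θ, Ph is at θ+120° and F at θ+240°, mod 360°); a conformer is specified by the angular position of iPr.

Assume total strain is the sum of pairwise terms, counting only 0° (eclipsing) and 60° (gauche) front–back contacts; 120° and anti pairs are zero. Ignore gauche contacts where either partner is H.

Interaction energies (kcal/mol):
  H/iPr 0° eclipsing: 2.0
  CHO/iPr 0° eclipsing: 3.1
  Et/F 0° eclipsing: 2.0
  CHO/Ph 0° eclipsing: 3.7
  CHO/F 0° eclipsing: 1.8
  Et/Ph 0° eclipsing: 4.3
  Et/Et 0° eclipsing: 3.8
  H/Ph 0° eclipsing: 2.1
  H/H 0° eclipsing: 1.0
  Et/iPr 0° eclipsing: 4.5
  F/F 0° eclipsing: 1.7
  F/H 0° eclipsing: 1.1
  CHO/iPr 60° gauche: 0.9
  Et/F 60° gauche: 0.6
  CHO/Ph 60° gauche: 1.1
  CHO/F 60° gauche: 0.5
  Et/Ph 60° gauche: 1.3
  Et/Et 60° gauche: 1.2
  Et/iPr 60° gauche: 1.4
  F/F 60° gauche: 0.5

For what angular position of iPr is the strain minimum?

60°

iPr at 0° (eclipsed): Et–iPr eclipsed, H–Ph eclipsed, CHO–F eclipsed; 4.5 + 2.1 + 1.8 = 8.4 kcal/mol.
iPr at 60° (staggered): Et–iPr gauche, Et–F gauche, CHO–Ph gauche, CHO–F gauche; 1.4 + 0.6 + 1.1 + 0.5 = 3.6 kcal/mol.
iPr at 120° (eclipsed): Et–F eclipsed, H–iPr eclipsed, CHO–Ph eclipsed; 2.0 + 2.0 + 3.7 = 7.7 kcal/mol.
iPr at 180° (staggered): Et–Ph gauche, Et–F gauche, CHO–iPr gauche, CHO–Ph gauche; 1.3 + 0.6 + 0.9 + 1.1 = 3.9 kcal/mol.
iPr at 240° (eclipsed): Et–Ph eclipsed, H–F eclipsed, CHO–iPr eclipsed; 4.3 + 1.1 + 3.1 = 8.5 kcal/mol.
iPr at 300° (staggered): Et–iPr gauche, Et–Ph gauche, CHO–iPr gauche, CHO–F gauche; 1.4 + 1.3 + 0.9 + 0.5 = 4.1 kcal/mol.
The minimum (3.6 kcal/mol) occurs with iPr at 60°.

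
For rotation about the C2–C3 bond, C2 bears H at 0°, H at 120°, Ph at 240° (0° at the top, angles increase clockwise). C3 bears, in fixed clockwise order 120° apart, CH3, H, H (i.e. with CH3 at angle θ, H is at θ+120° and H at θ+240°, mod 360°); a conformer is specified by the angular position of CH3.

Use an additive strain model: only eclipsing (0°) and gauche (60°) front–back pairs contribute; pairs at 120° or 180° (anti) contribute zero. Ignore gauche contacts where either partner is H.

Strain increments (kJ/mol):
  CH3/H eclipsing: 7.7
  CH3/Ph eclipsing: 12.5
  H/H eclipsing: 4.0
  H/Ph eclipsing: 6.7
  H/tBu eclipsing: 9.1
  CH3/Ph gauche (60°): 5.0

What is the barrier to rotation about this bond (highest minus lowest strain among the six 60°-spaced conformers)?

20.5 kJ/mol

CH3 at 0° (eclipsed): H–CH3 eclipsed, H–H eclipsed, Ph–H eclipsed; 7.7 + 4.0 + 6.7 = 18.4 kJ/mol.
CH3 at 60° (staggered): no non-H gauche contacts → 0.0 kJ/mol.
CH3 at 120° (eclipsed): H–H eclipsed, H–CH3 eclipsed, Ph–H eclipsed; 4.0 + 7.7 + 6.7 = 18.4 kJ/mol.
CH3 at 180° (staggered): Ph–CH3 gauche; 5.0 = 5.0 kJ/mol.
CH3 at 240° (eclipsed): H–H eclipsed, H–H eclipsed, Ph–CH3 eclipsed; 4.0 + 4.0 + 12.5 = 20.5 kJ/mol.
CH3 at 300° (staggered): Ph–CH3 gauche; 5.0 = 5.0 kJ/mol.
Max at 240° (20.5 kJ/mol), min at 60° (0.0 kJ/mol); barrier = 20.5 kJ/mol.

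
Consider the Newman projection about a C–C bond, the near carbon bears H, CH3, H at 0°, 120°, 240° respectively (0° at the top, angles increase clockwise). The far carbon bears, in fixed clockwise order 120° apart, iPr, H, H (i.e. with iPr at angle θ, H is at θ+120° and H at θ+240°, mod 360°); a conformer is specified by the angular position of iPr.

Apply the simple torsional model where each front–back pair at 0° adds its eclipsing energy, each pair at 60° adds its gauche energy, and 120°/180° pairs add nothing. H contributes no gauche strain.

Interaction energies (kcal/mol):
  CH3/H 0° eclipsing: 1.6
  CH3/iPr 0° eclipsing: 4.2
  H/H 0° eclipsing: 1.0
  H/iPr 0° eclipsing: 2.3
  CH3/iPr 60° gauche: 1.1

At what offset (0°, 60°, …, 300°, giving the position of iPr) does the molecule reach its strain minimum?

300°

iPr at 0° is eclipsed. H at 0° is eclipsed with iPr at 0° (2.3); CH3 at 120° is eclipsed with H at 120° (1.6); H at 240° is eclipsed with H at 240° (1.0). Total 4.9 kcal/mol.
iPr at 60° is staggered. CH3 at 120° is gauche with iPr at 60° (1.1). Total 1.1 kcal/mol.
iPr at 120° is eclipsed. H at 0° is eclipsed with H at 0° (1.0); CH3 at 120° is eclipsed with iPr at 120° (4.2); H at 240° is eclipsed with H at 240° (1.0). Total 6.2 kcal/mol.
iPr at 180° is staggered. CH3 at 120° is gauche with iPr at 180° (1.1). Total 1.1 kcal/mol.
iPr at 240° is eclipsed. H at 0° is eclipsed with H at 0° (1.0); CH3 at 120° is eclipsed with H at 120° (1.6); H at 240° is eclipsed with iPr at 240° (2.3). Total 4.9 kcal/mol.
iPr at 300° (staggered): no non-H gauche contacts → 0.0 kcal/mol.
The minimum (0.0 kcal/mol) occurs with iPr at 300°.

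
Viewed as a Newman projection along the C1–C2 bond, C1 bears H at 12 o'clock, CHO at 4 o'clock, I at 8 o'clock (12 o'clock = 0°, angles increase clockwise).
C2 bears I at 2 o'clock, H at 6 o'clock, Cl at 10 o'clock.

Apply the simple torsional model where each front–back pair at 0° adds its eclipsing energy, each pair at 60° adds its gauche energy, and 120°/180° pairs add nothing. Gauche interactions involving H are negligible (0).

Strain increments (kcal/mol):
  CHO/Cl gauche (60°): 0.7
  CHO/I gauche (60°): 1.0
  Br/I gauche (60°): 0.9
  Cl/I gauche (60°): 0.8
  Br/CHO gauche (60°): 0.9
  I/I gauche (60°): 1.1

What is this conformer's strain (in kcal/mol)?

This conformer is staggered. CHO at 120° is gauche with I at 60° (1.0); I at 240° is gauche with Cl at 300° (0.8). Total 1.8 kcal/mol.

1.8 kcal/mol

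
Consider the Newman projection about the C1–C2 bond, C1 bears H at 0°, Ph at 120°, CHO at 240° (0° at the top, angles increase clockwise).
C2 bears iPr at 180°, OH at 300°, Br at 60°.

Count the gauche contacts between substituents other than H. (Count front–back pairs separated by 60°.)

4

Non-H gauche pairs: Ph(120°)/iPr(180°); Ph(120°)/Br(60°); CHO(240°)/iPr(180°); CHO(240°)/OH(300°) — 4 interactions.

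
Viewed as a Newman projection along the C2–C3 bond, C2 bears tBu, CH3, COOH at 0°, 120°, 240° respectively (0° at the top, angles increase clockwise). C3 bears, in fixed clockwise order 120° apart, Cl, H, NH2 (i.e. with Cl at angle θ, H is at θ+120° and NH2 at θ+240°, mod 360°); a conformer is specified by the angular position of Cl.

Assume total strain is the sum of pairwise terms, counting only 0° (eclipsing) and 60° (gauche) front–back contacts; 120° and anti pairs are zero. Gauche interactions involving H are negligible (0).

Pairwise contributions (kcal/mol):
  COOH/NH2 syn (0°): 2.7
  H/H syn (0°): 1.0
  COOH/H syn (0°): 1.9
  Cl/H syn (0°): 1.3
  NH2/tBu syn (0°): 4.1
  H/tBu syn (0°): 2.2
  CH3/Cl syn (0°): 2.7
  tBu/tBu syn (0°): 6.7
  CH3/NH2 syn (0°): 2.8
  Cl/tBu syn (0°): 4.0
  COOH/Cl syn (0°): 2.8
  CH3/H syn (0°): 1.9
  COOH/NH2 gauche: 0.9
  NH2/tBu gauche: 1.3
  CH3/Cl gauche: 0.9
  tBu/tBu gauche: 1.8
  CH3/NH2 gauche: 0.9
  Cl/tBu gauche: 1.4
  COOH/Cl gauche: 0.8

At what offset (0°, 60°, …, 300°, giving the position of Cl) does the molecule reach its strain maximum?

120°

Cl at 0° (eclipsed): tBu(0°)/Cl(0°) eclipsed 4.0; CH3(120°)/H(120°) eclipsed 1.9; COOH(240°)/NH2(240°) eclipsed 2.7 → 8.6 kcal/mol.
Cl at 60° (staggered): tBu(0°)/Cl(60°) gauche 1.4; tBu(0°)/NH2(300°) gauche 1.3; CH3(120°)/Cl(60°) gauche 0.9; COOH(240°)/NH2(300°) gauche 0.9 → 4.5 kcal/mol.
Cl at 120° (eclipsed): tBu(0°)/NH2(0°) eclipsed 4.1; CH3(120°)/Cl(120°) eclipsed 2.7; COOH(240°)/H(240°) eclipsed 1.9 → 8.7 kcal/mol.
Cl at 180° (staggered): tBu(0°)/NH2(60°) gauche 1.3; CH3(120°)/Cl(180°) gauche 0.9; CH3(120°)/NH2(60°) gauche 0.9; COOH(240°)/Cl(180°) gauche 0.8 → 3.9 kcal/mol.
Cl at 240° (eclipsed): tBu(0°)/H(0°) eclipsed 2.2; CH3(120°)/NH2(120°) eclipsed 2.8; COOH(240°)/Cl(240°) eclipsed 2.8 → 7.8 kcal/mol.
Cl at 300° (staggered): tBu(0°)/Cl(300°) gauche 1.4; CH3(120°)/NH2(180°) gauche 0.9; COOH(240°)/Cl(300°) gauche 0.8; COOH(240°)/NH2(180°) gauche 0.9 → 4.0 kcal/mol.
The maximum (8.7 kcal/mol) occurs with Cl at 120°.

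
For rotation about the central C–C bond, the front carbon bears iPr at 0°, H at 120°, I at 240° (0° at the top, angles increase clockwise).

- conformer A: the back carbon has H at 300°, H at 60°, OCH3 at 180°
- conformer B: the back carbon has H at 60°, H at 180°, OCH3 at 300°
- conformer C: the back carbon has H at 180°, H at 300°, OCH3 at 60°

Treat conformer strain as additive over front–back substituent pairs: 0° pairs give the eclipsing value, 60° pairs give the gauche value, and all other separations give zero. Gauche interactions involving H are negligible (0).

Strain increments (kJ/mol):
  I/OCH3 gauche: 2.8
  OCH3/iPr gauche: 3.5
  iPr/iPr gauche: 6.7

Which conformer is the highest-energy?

B

A (staggered): I–OCH3 gauche; 2.8 = 2.8 kJ/mol.
B (staggered): iPr–OCH3 gauche, I–OCH3 gauche; 3.5 + 2.8 = 6.3 kJ/mol.
C (staggered): iPr–OCH3 gauche; 3.5 = 3.5 kJ/mol.
B has the highest total (6.3 kJ/mol).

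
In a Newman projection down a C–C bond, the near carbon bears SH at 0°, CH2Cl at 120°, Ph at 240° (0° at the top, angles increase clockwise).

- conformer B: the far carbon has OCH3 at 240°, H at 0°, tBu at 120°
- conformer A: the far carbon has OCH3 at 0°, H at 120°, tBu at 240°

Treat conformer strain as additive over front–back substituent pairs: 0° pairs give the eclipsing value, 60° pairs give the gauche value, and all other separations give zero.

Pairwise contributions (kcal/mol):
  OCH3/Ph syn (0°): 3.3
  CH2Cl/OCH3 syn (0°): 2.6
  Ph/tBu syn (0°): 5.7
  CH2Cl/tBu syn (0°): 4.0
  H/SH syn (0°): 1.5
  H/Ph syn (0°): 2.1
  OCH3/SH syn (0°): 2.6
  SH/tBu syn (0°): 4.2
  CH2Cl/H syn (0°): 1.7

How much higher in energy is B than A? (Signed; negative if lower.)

-1.2 kcal/mol

B (eclipsed): SH–H eclipsed, CH2Cl–tBu eclipsed, Ph–OCH3 eclipsed; 1.5 + 4.0 + 3.3 = 8.8 kcal/mol.
A (eclipsed): SH–OCH3 eclipsed, CH2Cl–H eclipsed, Ph–tBu eclipsed; 2.6 + 1.7 + 5.7 = 10.0 kcal/mol.
E(B) − E(A) = 8.8 − 10.0 = -1.2 kcal/mol.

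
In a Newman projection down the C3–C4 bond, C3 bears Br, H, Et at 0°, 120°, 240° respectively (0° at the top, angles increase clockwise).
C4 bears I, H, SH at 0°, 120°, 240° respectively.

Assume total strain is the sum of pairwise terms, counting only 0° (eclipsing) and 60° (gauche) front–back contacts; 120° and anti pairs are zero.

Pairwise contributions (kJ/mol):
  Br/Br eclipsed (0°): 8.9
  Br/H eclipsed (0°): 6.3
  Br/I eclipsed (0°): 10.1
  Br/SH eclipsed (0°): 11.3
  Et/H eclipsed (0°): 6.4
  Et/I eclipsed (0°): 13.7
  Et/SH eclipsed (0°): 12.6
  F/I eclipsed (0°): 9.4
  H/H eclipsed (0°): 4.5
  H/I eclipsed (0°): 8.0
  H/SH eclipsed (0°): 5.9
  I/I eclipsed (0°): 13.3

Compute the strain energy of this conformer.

This conformer is eclipsed. Br at 0° is eclipsed with I at 0° (10.1); H at 120° is eclipsed with H at 120° (4.5); Et at 240° is eclipsed with SH at 240° (12.6). Total 27.2 kJ/mol.

27.2 kJ/mol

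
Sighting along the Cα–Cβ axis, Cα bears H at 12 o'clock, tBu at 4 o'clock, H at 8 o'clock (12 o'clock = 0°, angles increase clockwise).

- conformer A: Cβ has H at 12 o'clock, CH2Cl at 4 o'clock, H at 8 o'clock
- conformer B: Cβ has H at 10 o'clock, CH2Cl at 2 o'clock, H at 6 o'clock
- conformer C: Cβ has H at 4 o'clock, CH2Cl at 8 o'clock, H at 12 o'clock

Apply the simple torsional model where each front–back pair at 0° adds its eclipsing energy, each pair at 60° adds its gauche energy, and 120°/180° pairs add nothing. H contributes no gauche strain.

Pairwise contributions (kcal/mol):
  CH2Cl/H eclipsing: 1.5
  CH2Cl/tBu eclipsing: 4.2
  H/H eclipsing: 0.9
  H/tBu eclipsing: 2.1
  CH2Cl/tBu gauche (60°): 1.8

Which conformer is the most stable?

A (eclipsed): H(0°)/H(0°) eclipsed 0.9; tBu(120°)/CH2Cl(120°) eclipsed 4.2; H(240°)/H(240°) eclipsed 0.9 → 6.0 kcal/mol.
B (staggered): tBu(120°)/CH2Cl(60°) gauche 1.8 → 1.8 kcal/mol.
C (eclipsed): H(0°)/H(0°) eclipsed 0.9; tBu(120°)/H(120°) eclipsed 2.1; H(240°)/CH2Cl(240°) eclipsed 1.5 → 4.5 kcal/mol.
B has the lowest total (1.8 kcal/mol).

B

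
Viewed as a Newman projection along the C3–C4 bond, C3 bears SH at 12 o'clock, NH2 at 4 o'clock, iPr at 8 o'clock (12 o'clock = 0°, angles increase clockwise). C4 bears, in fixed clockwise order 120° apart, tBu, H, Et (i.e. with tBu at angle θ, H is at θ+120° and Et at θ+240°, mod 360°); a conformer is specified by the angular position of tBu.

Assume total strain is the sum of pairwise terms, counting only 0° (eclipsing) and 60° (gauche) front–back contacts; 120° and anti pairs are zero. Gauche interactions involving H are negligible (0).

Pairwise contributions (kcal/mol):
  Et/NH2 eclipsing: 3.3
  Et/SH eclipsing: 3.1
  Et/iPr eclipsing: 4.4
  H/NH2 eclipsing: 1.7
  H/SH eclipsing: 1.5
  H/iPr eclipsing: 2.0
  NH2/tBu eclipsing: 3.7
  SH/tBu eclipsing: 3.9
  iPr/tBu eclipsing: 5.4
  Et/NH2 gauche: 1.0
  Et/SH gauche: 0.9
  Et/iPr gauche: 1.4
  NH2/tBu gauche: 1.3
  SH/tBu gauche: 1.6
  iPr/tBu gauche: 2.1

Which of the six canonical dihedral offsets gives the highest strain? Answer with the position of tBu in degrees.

tBu at 0° (eclipsed): SH–tBu eclipsed, NH2–H eclipsed, iPr–Et eclipsed; 3.9 + 1.7 + 4.4 = 10.0 kcal/mol.
tBu at 60° (staggered): SH–tBu gauche, SH–Et gauche, NH2–tBu gauche, iPr–Et gauche; 1.6 + 0.9 + 1.3 + 1.4 = 5.2 kcal/mol.
tBu at 120° (eclipsed): SH–Et eclipsed, NH2–tBu eclipsed, iPr–H eclipsed; 3.1 + 3.7 + 2.0 = 8.8 kcal/mol.
tBu at 180° (staggered): SH–Et gauche, NH2–tBu gauche, NH2–Et gauche, iPr–tBu gauche; 0.9 + 1.3 + 1.0 + 2.1 = 5.3 kcal/mol.
tBu at 240° (eclipsed): SH–H eclipsed, NH2–Et eclipsed, iPr–tBu eclipsed; 1.5 + 3.3 + 5.4 = 10.2 kcal/mol.
tBu at 300° (staggered): SH–tBu gauche, NH2–Et gauche, iPr–tBu gauche, iPr–Et gauche; 1.6 + 1.0 + 2.1 + 1.4 = 6.1 kcal/mol.
The maximum (10.2 kcal/mol) occurs with tBu at 240°.

240°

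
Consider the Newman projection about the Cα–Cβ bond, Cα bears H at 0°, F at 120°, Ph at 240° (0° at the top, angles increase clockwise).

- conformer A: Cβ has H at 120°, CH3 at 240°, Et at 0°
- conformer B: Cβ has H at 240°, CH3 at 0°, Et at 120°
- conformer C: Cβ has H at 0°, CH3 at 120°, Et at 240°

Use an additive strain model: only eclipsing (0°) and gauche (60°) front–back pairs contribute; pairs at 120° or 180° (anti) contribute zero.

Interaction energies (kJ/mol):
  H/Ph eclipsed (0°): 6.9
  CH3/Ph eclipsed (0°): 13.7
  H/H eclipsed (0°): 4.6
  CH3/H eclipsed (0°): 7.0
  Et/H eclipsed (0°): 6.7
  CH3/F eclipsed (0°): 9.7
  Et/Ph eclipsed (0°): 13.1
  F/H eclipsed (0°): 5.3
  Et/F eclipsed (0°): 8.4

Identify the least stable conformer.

C

A (eclipsed): H–Et eclipsed, F–H eclipsed, Ph–CH3 eclipsed; 6.7 + 5.3 + 13.7 = 25.7 kJ/mol.
B (eclipsed): H–CH3 eclipsed, F–Et eclipsed, Ph–H eclipsed; 7.0 + 8.4 + 6.9 = 22.3 kJ/mol.
C (eclipsed): H–H eclipsed, F–CH3 eclipsed, Ph–Et eclipsed; 4.6 + 9.7 + 13.1 = 27.4 kJ/mol.
C has the highest total (27.4 kJ/mol).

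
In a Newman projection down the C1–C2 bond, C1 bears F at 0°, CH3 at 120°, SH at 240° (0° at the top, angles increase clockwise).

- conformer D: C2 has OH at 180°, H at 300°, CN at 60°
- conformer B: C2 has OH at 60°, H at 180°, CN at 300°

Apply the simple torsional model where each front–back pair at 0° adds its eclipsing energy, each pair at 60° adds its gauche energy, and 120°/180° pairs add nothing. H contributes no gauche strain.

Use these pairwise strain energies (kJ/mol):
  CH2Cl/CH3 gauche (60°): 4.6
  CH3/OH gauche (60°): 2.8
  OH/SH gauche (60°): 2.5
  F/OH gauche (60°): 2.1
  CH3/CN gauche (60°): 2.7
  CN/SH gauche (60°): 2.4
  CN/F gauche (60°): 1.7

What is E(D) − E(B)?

+0.7 kJ/mol

D (staggered): F–CN gauche, CH3–OH gauche, CH3–CN gauche, SH–OH gauche; 1.7 + 2.8 + 2.7 + 2.5 = 9.7 kJ/mol.
B (staggered): F–OH gauche, F–CN gauche, CH3–OH gauche, SH–CN gauche; 2.1 + 1.7 + 2.8 + 2.4 = 9.0 kJ/mol.
E(D) − E(B) = 9.7 − 9.0 = +0.7 kJ/mol.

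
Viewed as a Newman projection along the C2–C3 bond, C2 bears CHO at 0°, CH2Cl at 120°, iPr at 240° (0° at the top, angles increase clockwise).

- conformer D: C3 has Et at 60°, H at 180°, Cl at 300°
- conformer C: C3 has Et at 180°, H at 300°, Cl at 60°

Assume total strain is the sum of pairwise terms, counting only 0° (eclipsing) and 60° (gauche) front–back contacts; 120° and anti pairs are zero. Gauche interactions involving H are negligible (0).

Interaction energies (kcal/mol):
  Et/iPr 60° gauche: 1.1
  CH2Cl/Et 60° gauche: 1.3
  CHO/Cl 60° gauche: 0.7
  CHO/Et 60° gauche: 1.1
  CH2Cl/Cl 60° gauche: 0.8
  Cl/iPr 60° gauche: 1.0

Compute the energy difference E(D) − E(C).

D is staggered. CHO at 0° is gauche with Et at 60° (1.1); CHO at 0° is gauche with Cl at 300° (0.7); CH2Cl at 120° is gauche with Et at 60° (1.3); iPr at 240° is gauche with Cl at 300° (1.0). Total 4.1 kcal/mol.
C is staggered. CHO at 0° is gauche with Cl at 60° (0.7); CH2Cl at 120° is gauche with Et at 180° (1.3); CH2Cl at 120° is gauche with Cl at 60° (0.8); iPr at 240° is gauche with Et at 180° (1.1). Total 3.9 kcal/mol.
E(D) − E(C) = 4.1 − 3.9 = +0.2 kcal/mol.

+0.2 kcal/mol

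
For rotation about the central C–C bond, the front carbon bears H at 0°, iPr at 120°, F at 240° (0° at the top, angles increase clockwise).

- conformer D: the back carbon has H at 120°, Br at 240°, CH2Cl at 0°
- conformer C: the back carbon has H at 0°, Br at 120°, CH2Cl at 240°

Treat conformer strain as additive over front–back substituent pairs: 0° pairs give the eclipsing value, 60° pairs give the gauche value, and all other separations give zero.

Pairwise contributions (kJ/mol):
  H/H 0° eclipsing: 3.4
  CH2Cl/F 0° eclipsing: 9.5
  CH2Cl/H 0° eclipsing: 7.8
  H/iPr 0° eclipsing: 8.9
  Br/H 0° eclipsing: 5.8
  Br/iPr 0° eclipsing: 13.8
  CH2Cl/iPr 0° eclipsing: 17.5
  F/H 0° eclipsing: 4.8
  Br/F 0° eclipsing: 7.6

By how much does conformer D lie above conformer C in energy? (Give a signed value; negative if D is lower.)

D (eclipsed): H–CH2Cl eclipsed, iPr–H eclipsed, F–Br eclipsed; 7.8 + 8.9 + 7.6 = 24.3 kJ/mol.
C (eclipsed): H–H eclipsed, iPr–Br eclipsed, F–CH2Cl eclipsed; 3.4 + 13.8 + 9.5 = 26.7 kJ/mol.
E(D) − E(C) = 24.3 − 26.7 = -2.4 kJ/mol.

-2.4 kJ/mol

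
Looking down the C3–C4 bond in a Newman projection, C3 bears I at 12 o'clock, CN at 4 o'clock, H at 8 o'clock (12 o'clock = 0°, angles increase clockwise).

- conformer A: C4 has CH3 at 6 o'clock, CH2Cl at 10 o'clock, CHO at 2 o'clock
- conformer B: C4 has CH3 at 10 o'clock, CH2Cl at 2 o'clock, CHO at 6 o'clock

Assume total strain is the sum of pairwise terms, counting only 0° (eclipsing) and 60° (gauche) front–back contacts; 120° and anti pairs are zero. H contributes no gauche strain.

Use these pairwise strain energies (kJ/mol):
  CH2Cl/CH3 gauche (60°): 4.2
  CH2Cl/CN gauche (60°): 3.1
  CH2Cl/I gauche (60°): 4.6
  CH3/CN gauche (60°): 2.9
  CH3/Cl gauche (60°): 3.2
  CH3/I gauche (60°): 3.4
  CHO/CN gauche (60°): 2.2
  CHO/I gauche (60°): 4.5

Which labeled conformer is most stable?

A (staggered): I–CH2Cl gauche, I–CHO gauche, CN–CH3 gauche, CN–CHO gauche; 4.6 + 4.5 + 2.9 + 2.2 = 14.2 kJ/mol.
B (staggered): I–CH3 gauche, I–CH2Cl gauche, CN–CH2Cl gauche, CN–CHO gauche; 3.4 + 4.6 + 3.1 + 2.2 = 13.3 kJ/mol.
B has the lowest total (13.3 kJ/mol).

B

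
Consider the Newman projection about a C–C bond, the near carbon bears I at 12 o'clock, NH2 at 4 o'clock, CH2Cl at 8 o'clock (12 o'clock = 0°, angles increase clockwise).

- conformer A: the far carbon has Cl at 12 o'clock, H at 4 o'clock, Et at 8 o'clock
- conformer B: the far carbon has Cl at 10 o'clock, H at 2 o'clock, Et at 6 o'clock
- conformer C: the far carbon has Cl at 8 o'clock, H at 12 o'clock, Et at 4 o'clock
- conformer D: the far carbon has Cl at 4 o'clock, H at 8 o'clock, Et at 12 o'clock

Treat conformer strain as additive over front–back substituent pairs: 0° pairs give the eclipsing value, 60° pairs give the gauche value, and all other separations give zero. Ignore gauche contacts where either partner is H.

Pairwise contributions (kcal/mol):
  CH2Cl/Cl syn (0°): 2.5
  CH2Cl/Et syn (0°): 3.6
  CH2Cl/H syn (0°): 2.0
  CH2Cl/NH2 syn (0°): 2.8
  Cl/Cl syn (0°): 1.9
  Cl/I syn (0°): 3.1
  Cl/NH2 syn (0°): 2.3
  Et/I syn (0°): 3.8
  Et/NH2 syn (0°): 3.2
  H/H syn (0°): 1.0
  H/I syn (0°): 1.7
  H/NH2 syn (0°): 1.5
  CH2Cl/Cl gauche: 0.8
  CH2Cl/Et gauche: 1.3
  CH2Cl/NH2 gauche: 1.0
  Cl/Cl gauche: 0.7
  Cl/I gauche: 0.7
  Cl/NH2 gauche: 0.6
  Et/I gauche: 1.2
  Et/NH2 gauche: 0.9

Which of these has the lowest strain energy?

B

A is eclipsed. I at 0° is eclipsed with Cl at 0° (3.1); NH2 at 120° is eclipsed with H at 120° (1.5); CH2Cl at 240° is eclipsed with Et at 240° (3.6). Total 8.2 kcal/mol.
B is staggered. I at 0° is gauche with Cl at 300° (0.7); NH2 at 120° is gauche with Et at 180° (0.9); CH2Cl at 240° is gauche with Cl at 300° (0.8); CH2Cl at 240° is gauche with Et at 180° (1.3). Total 3.7 kcal/mol.
C is eclipsed. I at 0° is eclipsed with H at 0° (1.7); NH2 at 120° is eclipsed with Et at 120° (3.2); CH2Cl at 240° is eclipsed with Cl at 240° (2.5). Total 7.4 kcal/mol.
D is eclipsed. I at 0° is eclipsed with Et at 0° (3.8); NH2 at 120° is eclipsed with Cl at 120° (2.3); CH2Cl at 240° is eclipsed with H at 240° (2.0). Total 8.1 kcal/mol.
B has the lowest total (3.7 kcal/mol).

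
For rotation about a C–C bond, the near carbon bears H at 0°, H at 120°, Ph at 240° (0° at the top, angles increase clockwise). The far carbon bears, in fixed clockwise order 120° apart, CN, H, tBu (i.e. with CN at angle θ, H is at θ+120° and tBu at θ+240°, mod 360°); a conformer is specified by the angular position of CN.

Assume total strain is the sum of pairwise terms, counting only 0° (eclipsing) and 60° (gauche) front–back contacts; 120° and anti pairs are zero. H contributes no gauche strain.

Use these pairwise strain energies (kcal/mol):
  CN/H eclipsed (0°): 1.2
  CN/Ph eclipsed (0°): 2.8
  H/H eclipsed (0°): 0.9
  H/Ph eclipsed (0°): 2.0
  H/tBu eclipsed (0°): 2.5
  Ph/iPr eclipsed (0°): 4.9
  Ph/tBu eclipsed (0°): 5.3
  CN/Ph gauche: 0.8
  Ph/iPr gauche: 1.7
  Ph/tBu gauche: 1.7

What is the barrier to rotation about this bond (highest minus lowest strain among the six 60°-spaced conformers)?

6.6 kcal/mol

CN at 0° is eclipsed. H at 0° is eclipsed with CN at 0° (1.2); H at 120° is eclipsed with H at 120° (0.9); Ph at 240° is eclipsed with tBu at 240° (5.3). Total 7.4 kcal/mol.
CN at 60° is staggered. Ph at 240° is gauche with tBu at 300° (1.7). Total 1.7 kcal/mol.
CN at 120° is eclipsed. H at 0° is eclipsed with tBu at 0° (2.5); H at 120° is eclipsed with CN at 120° (1.2); Ph at 240° is eclipsed with H at 240° (2.0). Total 5.7 kcal/mol.
CN at 180° is staggered. Ph at 240° is gauche with CN at 180° (0.8). Total 0.8 kcal/mol.
CN at 240° is eclipsed. H at 0° is eclipsed with H at 0° (0.9); H at 120° is eclipsed with tBu at 120° (2.5); Ph at 240° is eclipsed with CN at 240° (2.8). Total 6.2 kcal/mol.
CN at 300° is staggered. Ph at 240° is gauche with CN at 300° (0.8); Ph at 240° is gauche with tBu at 180° (1.7). Total 2.5 kcal/mol.
Max at 0° (7.4 kcal/mol), min at 180° (0.8 kcal/mol); barrier = 6.6 kcal/mol.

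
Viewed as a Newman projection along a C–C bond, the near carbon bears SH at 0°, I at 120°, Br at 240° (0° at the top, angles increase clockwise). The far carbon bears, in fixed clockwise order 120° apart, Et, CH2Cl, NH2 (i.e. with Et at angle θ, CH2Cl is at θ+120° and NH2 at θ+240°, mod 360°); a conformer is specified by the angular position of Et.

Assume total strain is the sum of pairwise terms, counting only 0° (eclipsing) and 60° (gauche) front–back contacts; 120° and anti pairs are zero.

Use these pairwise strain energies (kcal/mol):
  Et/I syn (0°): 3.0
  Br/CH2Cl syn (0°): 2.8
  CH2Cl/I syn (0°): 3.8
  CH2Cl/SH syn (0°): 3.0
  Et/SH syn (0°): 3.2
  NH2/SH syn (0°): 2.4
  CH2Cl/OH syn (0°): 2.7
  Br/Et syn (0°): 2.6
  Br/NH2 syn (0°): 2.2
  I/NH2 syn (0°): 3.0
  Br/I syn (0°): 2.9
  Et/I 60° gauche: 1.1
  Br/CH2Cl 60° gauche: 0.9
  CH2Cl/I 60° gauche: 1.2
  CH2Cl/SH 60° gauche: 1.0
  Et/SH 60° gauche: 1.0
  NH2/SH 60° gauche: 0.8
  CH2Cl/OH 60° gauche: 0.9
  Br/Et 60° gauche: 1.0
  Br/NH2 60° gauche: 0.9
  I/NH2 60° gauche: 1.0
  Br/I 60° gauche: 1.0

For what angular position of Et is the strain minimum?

Et at 0° (eclipsed): SH–Et eclipsed, I–CH2Cl eclipsed, Br–NH2 eclipsed; 3.2 + 3.8 + 2.2 = 9.2 kcal/mol.
Et at 60° (staggered): SH–Et gauche, SH–NH2 gauche, I–Et gauche, I–CH2Cl gauche, Br–CH2Cl gauche, Br–NH2 gauche; 1.0 + 0.8 + 1.1 + 1.2 + 0.9 + 0.9 = 5.9 kcal/mol.
Et at 120° (eclipsed): SH–NH2 eclipsed, I–Et eclipsed, Br–CH2Cl eclipsed; 2.4 + 3.0 + 2.8 = 8.2 kcal/mol.
Et at 180° (staggered): SH–CH2Cl gauche, SH–NH2 gauche, I–Et gauche, I–NH2 gauche, Br–Et gauche, Br–CH2Cl gauche; 1.0 + 0.8 + 1.1 + 1.0 + 1.0 + 0.9 = 5.8 kcal/mol.
Et at 240° (eclipsed): SH–CH2Cl eclipsed, I–NH2 eclipsed, Br–Et eclipsed; 3.0 + 3.0 + 2.6 = 8.6 kcal/mol.
Et at 300° (staggered): SH–Et gauche, SH–CH2Cl gauche, I–CH2Cl gauche, I–NH2 gauche, Br–Et gauche, Br–NH2 gauche; 1.0 + 1.0 + 1.2 + 1.0 + 1.0 + 0.9 = 6.1 kcal/mol.
The minimum (5.8 kcal/mol) occurs with Et at 180°.

180°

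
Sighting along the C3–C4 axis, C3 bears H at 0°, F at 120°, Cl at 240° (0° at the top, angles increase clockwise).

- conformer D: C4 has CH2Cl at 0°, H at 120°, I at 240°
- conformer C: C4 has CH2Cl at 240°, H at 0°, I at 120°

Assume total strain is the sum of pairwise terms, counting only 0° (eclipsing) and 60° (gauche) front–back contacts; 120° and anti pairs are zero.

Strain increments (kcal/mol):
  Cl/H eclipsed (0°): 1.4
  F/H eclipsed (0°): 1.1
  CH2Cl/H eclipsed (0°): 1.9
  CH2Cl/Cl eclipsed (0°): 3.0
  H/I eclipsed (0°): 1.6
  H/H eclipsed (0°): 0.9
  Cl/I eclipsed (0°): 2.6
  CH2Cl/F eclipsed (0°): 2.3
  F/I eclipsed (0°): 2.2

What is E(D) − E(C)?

D is eclipsed. H at 0° is eclipsed with CH2Cl at 0° (1.9); F at 120° is eclipsed with H at 120° (1.1); Cl at 240° is eclipsed with I at 240° (2.6). Total 5.6 kcal/mol.
C is eclipsed. H at 0° is eclipsed with H at 0° (0.9); F at 120° is eclipsed with I at 120° (2.2); Cl at 240° is eclipsed with CH2Cl at 240° (3.0). Total 6.1 kcal/mol.
E(D) − E(C) = 5.6 − 6.1 = -0.5 kcal/mol.

-0.5 kcal/mol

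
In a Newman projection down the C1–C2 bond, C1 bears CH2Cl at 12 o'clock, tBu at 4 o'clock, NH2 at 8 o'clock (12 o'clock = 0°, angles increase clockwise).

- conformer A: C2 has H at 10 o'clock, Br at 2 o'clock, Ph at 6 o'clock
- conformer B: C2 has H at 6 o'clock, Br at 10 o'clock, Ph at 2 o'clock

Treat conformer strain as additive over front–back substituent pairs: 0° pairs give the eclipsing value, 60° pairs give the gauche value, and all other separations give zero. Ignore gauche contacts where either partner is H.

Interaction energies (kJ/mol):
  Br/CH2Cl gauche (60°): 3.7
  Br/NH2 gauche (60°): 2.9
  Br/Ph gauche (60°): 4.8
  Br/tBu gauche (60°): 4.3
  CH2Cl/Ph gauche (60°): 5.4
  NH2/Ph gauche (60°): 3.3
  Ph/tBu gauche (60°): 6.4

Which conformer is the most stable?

A (staggered): CH2Cl–Br gauche, tBu–Br gauche, tBu–Ph gauche, NH2–Ph gauche; 3.7 + 4.3 + 6.4 + 3.3 = 17.7 kJ/mol.
B (staggered): CH2Cl–Br gauche, CH2Cl–Ph gauche, tBu–Ph gauche, NH2–Br gauche; 3.7 + 5.4 + 6.4 + 2.9 = 18.4 kJ/mol.
A has the lowest total (17.7 kJ/mol).

A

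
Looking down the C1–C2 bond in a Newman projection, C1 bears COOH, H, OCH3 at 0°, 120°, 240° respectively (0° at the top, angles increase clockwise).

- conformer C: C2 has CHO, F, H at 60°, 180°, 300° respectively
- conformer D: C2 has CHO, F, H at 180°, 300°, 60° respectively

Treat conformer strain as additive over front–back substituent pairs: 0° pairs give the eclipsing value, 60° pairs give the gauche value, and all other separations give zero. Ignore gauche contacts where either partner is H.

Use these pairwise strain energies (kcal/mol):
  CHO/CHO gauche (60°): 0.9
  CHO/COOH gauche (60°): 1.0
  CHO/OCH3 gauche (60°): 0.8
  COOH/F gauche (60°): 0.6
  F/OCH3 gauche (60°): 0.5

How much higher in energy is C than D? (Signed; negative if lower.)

C (staggered): COOH(0°)/CHO(60°) gauche 1.0; OCH3(240°)/F(180°) gauche 0.5 → 1.5 kcal/mol.
D (staggered): COOH(0°)/F(300°) gauche 0.6; OCH3(240°)/CHO(180°) gauche 0.8; OCH3(240°)/F(300°) gauche 0.5 → 1.9 kcal/mol.
E(C) − E(D) = 1.5 − 1.9 = -0.4 kcal/mol.

-0.4 kcal/mol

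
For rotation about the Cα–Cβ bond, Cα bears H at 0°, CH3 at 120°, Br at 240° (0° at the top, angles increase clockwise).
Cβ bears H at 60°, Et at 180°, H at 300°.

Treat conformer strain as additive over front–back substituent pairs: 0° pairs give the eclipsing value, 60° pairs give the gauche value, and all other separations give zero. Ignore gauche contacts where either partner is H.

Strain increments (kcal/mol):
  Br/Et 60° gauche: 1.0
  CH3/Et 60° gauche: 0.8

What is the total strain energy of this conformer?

1.8 kcal/mol

This conformer (staggered): CH3(120°)/Et(180°) gauche 0.8; Br(240°)/Et(180°) gauche 1.0 → 1.8 kcal/mol.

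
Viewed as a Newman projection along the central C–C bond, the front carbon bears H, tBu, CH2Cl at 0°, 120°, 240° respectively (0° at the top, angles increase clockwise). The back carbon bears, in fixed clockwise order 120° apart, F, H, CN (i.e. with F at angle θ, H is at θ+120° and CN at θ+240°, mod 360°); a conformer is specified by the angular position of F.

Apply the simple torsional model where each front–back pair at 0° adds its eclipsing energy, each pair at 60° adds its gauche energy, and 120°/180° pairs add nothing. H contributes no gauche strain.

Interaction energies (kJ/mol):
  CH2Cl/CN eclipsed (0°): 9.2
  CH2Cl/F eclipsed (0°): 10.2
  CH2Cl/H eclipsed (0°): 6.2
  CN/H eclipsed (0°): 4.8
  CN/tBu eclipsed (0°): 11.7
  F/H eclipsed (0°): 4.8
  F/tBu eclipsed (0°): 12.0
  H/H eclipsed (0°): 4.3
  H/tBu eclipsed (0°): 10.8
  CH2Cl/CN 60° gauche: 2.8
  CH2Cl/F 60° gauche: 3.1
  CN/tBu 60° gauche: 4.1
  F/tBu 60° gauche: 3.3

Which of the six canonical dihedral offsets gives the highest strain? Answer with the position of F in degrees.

240°

F at 0° (eclipsed): H(0°)/F(0°) eclipsed 4.8; tBu(120°)/H(120°) eclipsed 10.8; CH2Cl(240°)/CN(240°) eclipsed 9.2 → 24.8 kJ/mol.
F at 60° (staggered): tBu(120°)/F(60°) gauche 3.3; CH2Cl(240°)/CN(300°) gauche 2.8 → 6.1 kJ/mol.
F at 120° (eclipsed): H(0°)/CN(0°) eclipsed 4.8; tBu(120°)/F(120°) eclipsed 12.0; CH2Cl(240°)/H(240°) eclipsed 6.2 → 23.0 kJ/mol.
F at 180° (staggered): tBu(120°)/F(180°) gauche 3.3; tBu(120°)/CN(60°) gauche 4.1; CH2Cl(240°)/F(180°) gauche 3.1 → 10.5 kJ/mol.
F at 240° (eclipsed): H(0°)/H(0°) eclipsed 4.3; tBu(120°)/CN(120°) eclipsed 11.7; CH2Cl(240°)/F(240°) eclipsed 10.2 → 26.2 kJ/mol.
F at 300° (staggered): tBu(120°)/CN(180°) gauche 4.1; CH2Cl(240°)/F(300°) gauche 3.1; CH2Cl(240°)/CN(180°) gauche 2.8 → 10.0 kJ/mol.
The maximum (26.2 kJ/mol) occurs with F at 240°.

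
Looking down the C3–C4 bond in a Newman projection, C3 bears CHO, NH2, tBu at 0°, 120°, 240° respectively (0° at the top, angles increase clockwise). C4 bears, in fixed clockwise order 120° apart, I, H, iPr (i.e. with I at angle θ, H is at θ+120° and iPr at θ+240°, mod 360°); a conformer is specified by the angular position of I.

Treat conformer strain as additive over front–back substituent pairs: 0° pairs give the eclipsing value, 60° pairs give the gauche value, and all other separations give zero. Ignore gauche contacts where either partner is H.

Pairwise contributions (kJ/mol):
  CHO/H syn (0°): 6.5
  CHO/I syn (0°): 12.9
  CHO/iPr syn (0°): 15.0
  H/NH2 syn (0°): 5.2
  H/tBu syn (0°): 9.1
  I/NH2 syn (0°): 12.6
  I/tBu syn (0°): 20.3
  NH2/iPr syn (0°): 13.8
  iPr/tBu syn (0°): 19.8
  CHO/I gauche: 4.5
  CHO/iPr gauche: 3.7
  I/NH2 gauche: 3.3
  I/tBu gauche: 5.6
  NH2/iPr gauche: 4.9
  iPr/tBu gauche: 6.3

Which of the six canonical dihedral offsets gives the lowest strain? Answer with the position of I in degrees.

180°

I at 0° (eclipsed): CHO–I eclipsed, NH2–H eclipsed, tBu–iPr eclipsed; 12.9 + 5.2 + 19.8 = 37.9 kJ/mol.
I at 60° (staggered): CHO–I gauche, CHO–iPr gauche, NH2–I gauche, tBu–iPr gauche; 4.5 + 3.7 + 3.3 + 6.3 = 17.8 kJ/mol.
I at 120° (eclipsed): CHO–iPr eclipsed, NH2–I eclipsed, tBu–H eclipsed; 15.0 + 12.6 + 9.1 = 36.7 kJ/mol.
I at 180° (staggered): CHO–iPr gauche, NH2–I gauche, NH2–iPr gauche, tBu–I gauche; 3.7 + 3.3 + 4.9 + 5.6 = 17.5 kJ/mol.
I at 240° (eclipsed): CHO–H eclipsed, NH2–iPr eclipsed, tBu–I eclipsed; 6.5 + 13.8 + 20.3 = 40.6 kJ/mol.
I at 300° (staggered): CHO–I gauche, NH2–iPr gauche, tBu–I gauche, tBu–iPr gauche; 4.5 + 4.9 + 5.6 + 6.3 = 21.3 kJ/mol.
The minimum (17.5 kJ/mol) occurs with I at 180°.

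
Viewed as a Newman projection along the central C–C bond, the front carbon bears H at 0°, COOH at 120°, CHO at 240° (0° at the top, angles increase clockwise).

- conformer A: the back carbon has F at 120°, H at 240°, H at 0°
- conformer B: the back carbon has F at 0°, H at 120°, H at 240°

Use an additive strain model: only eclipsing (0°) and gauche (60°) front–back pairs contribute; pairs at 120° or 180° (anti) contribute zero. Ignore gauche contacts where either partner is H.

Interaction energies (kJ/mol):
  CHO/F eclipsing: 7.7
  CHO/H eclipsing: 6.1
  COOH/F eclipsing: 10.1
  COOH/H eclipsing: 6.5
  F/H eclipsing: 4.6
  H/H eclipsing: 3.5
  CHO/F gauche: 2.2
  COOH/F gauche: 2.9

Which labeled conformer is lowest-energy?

B

A (eclipsed): H–H eclipsed, COOH–F eclipsed, CHO–H eclipsed; 3.5 + 10.1 + 6.1 = 19.7 kJ/mol.
B (eclipsed): H–F eclipsed, COOH–H eclipsed, CHO–H eclipsed; 4.6 + 6.5 + 6.1 = 17.2 kJ/mol.
B has the lowest total (17.2 kJ/mol).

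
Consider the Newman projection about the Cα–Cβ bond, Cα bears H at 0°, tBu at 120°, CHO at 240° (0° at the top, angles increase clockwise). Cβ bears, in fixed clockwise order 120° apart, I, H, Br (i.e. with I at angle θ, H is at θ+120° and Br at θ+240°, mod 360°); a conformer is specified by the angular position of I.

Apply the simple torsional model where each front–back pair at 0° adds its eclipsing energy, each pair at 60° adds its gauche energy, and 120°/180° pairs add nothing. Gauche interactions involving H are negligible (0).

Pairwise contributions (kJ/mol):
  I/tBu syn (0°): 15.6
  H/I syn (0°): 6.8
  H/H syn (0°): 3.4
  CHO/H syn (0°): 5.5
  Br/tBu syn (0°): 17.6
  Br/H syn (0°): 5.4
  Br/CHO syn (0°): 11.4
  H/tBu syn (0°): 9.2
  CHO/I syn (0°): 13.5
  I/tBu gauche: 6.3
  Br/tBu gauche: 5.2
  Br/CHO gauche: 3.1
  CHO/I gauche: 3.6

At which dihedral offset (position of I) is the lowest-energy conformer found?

I at 0° (eclipsed): H–I eclipsed, tBu–H eclipsed, CHO–Br eclipsed; 6.8 + 9.2 + 11.4 = 27.4 kJ/mol.
I at 60° (staggered): tBu–I gauche, CHO–Br gauche; 6.3 + 3.1 = 9.4 kJ/mol.
I at 120° (eclipsed): H–Br eclipsed, tBu–I eclipsed, CHO–H eclipsed; 5.4 + 15.6 + 5.5 = 26.5 kJ/mol.
I at 180° (staggered): tBu–I gauche, tBu–Br gauche, CHO–I gauche; 6.3 + 5.2 + 3.6 = 15.1 kJ/mol.
I at 240° (eclipsed): H–H eclipsed, tBu–Br eclipsed, CHO–I eclipsed; 3.4 + 17.6 + 13.5 = 34.5 kJ/mol.
I at 300° (staggered): tBu–Br gauche, CHO–I gauche, CHO–Br gauche; 5.2 + 3.6 + 3.1 = 11.9 kJ/mol.
The minimum (9.4 kJ/mol) occurs with I at 60°.

60°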